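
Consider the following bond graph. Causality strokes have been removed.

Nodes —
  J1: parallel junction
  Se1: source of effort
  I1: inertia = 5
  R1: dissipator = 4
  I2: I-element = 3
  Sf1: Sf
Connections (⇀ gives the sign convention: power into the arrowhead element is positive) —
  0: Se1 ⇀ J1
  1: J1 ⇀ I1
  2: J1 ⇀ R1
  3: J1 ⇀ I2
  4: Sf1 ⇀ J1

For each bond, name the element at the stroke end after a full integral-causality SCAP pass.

#0 →J1
#1 →I1
#2 →R1
#3 →I2
#4 →Sf1

#0 →J1  (Se1 (Se) sets effort on bond)
#4 →Sf1  (Sf1 (Sf) sets flow on bond)
#1 →I1  (J1: bond 0 brought effort, rest push out)
#2 →R1  (0-jn J1 has e-setter on 0)
#3 →I2  (J1 effort already set via bond 0)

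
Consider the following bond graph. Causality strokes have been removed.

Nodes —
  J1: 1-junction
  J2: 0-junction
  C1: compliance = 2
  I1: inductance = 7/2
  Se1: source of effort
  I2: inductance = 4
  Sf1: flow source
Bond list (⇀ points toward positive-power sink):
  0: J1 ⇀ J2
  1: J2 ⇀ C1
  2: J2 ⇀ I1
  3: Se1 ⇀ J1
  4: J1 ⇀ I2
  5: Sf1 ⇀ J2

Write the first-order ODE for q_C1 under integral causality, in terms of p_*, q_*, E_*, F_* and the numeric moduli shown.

b3 |J1  (source Se1 imposes e)
b5 |Sf1  (Sf1: flow source, stroke at near end)
b1 |J2  (C1: C, integral causality)
b0 |J1  (0-jn J2 has e-setter on 1)
b2 |I1  (J2: bond 1 brought effort, rest push out)
b4 |I2  (J1 needs exactly one f-in)

dq_C1/dt = F_Sf1 - 2*p_I1/7 + p_I2/4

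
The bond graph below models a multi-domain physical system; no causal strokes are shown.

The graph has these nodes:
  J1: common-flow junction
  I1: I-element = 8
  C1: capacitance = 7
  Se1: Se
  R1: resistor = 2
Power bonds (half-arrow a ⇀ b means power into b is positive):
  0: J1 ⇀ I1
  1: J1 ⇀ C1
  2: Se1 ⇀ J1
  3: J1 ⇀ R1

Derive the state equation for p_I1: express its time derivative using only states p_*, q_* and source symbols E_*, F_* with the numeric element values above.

dp_I1/dt = E_Se1 - p_I1/4 - q_C1/7

#2 |J1  (Se1: effort source, stroke at far end)
#0 |I1  (I1: I, integral causality)
#1 |J1  (J1 flow already set via bond 0)
#3 |J1  (J1 flow already set via bond 0)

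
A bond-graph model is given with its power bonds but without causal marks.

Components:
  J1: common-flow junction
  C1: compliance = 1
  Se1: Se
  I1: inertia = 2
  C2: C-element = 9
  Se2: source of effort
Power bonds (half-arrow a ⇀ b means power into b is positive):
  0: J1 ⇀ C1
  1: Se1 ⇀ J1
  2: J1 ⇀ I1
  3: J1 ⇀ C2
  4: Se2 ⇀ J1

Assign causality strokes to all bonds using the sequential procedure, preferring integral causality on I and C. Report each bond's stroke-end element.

β1 stroke at J1  (source Se1 imposes e)
β4 stroke at J1  (Se2 fixes effort; stroke away)
β0 stroke at J1  (prefer integral on C1)
β2 stroke at I1  (prefer integral on I1)
β3 stroke at J1  (1-jn J1 has f-setter on 2)

b0 →J1
b1 →J1
b2 →I1
b3 →J1
b4 →J1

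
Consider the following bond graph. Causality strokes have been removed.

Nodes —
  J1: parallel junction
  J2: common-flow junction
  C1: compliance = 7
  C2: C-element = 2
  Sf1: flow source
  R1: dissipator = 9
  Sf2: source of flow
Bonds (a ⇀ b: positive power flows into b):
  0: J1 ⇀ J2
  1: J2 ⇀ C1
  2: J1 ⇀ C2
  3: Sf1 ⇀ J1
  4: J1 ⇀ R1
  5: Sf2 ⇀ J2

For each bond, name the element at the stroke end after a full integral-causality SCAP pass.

bond 0 →J2
bond 1 →J2
bond 2 →J1
bond 3 →Sf1
bond 4 →R1
bond 5 →Sf2

β3 |Sf1  (Sf1: flow source, stroke at near end)
β5 |Sf2  (source Sf2 imposes f)
β0 |J2  (common-f at J2 fixed by 5)
β1 |J2  (common-f at J2 fixed by 5)
β2 |J1  (C2 integral (e out))
β4 |R1  (J1 effort already set via bond 2)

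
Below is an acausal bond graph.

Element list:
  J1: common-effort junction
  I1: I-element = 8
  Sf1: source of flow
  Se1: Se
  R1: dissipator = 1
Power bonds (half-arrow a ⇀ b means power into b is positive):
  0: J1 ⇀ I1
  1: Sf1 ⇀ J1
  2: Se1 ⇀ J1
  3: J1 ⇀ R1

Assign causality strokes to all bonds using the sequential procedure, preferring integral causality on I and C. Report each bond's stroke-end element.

#1 stroke→Sf1  (source Sf1 imposes f)
#2 stroke→J1  (Se1: effort source, stroke at far end)
#0 stroke→I1  (J1: bond 2 brought effort, rest push out)
#3 stroke→R1  (J1 effort already set via bond 2)

#0 →I1
#1 →Sf1
#2 →J1
#3 →R1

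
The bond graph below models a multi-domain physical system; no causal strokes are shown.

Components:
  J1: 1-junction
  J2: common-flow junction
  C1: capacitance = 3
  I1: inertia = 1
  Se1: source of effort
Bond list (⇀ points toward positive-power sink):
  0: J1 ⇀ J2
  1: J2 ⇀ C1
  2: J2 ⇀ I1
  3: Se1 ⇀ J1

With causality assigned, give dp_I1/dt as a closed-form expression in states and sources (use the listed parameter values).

β3 stroke at J1  (Se1: effort source, stroke at far end)
β0 stroke at J2  (J1: last free bond brings flow in)
β1 stroke at J2  (C1 outputs effort q/C1)
β2 stroke at I1  (closing 1-jn rule on J2)

dp_I1/dt = E_Se1 - q_C1/3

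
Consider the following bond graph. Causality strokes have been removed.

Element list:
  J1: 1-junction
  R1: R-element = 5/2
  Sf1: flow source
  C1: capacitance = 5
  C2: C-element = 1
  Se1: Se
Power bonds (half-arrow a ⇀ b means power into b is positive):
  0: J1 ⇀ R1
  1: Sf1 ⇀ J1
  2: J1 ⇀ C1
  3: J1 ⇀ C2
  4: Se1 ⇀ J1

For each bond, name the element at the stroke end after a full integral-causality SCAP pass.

bond 1 stroke→Sf1  (source Sf1 imposes f)
bond 4 stroke→J1  (Se1: effort source, stroke at far end)
bond 0 stroke→J1  (J1: bond 1 brought flow, rest push out)
bond 2 stroke→J1  (1-jn J1 has f-setter on 1)
bond 3 stroke→J1  (1-jn J1 has f-setter on 1)

#0 →J1
#1 →Sf1
#2 →J1
#3 →J1
#4 →J1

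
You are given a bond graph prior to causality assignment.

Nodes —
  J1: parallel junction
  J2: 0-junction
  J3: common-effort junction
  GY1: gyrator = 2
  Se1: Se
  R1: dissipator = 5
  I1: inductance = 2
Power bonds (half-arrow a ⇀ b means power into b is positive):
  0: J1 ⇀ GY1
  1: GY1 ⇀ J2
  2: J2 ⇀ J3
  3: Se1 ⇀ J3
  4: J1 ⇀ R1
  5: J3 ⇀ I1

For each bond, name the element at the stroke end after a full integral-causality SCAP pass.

b3 stroke→J3  (Se1 fixes effort; stroke away)
b2 stroke→J2  (common-e at J3 fixed by 3)
b5 stroke→I1  (J3: bond 3 brought effort, rest push out)
b1 stroke→GY1  (0-jn J2 has e-setter on 2)
b0 stroke→GY1  (through GY1, causality inverts; strokes same side of GY1)
b4 stroke→J1  (closing 0-jn rule on J1)

b0 →GY1
b1 →GY1
b2 →J2
b3 →J3
b4 →J1
b5 →I1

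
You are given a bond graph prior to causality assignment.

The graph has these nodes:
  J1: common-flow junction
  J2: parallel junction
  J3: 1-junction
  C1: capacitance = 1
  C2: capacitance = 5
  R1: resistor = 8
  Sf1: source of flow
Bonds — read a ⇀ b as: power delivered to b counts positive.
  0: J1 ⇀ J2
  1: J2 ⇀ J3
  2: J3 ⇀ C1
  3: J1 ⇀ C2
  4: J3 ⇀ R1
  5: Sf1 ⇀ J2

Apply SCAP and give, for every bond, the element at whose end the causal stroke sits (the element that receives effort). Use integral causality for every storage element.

bond 5 stroke at Sf1  (Sf1: flow source, stroke at near end)
bond 2 stroke at J3  (C1 outputs effort q/C1)
bond 3 stroke at J1  (C2: C, integral causality)
bond 0 stroke at J2  (closing 1-jn rule on J1)
bond 1 stroke at J3  (0-jn J2 has e-setter on 0)
bond 4 stroke at R1  (J3: last free bond brings flow in)

bond 0 stroke at J2
bond 1 stroke at J3
bond 2 stroke at J3
bond 3 stroke at J1
bond 4 stroke at R1
bond 5 stroke at Sf1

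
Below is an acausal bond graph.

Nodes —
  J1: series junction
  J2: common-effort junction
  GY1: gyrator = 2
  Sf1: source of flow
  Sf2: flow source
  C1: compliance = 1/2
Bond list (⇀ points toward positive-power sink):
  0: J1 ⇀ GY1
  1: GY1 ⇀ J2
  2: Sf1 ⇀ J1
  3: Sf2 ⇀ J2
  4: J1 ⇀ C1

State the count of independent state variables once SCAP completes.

1  (C1 all integral)

β2 →Sf1  (source Sf1 imposes f)
β3 →Sf2  (source Sf2 imposes f)
β0 →J1  (common-f at J1 fixed by 2)
β4 →J1  (1-jn J1 has f-setter on 2)
β1 →J2  (only one effort-in slot at J2)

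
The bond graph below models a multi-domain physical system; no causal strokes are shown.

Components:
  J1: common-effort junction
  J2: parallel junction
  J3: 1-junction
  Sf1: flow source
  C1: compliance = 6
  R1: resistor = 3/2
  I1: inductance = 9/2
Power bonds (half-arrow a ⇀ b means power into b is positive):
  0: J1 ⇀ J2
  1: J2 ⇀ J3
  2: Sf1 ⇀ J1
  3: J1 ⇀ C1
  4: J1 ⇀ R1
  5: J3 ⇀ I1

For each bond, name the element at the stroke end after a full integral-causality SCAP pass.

β2 →Sf1  (Sf1 (Sf) sets flow on bond)
β3 →J1  (C1 integral (e out))
β0 →J2  (common-e at J1 fixed by 3)
β4 →R1  (J1 effort already set via bond 3)
β1 →J3  (J2: bond 0 brought effort, rest push out)
β5 →I1  (closing 1-jn rule on J3)

#0 |J2
#1 |J3
#2 |Sf1
#3 |J1
#4 |R1
#5 |I1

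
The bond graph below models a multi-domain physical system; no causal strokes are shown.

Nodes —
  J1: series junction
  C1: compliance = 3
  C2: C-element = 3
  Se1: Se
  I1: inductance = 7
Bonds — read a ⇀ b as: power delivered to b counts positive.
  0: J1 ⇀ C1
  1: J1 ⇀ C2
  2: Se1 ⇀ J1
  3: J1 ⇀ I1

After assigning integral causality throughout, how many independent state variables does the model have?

bond 2 stroke at J1  (Se1 (Se) sets effort on bond)
bond 0 stroke at J1  (C1 outputs effort q/C1)
bond 1 stroke at J1  (C2 integral (e out))
bond 3 stroke at I1  (J1 needs exactly one f-in)

3  (C1, C2, I1 all integral)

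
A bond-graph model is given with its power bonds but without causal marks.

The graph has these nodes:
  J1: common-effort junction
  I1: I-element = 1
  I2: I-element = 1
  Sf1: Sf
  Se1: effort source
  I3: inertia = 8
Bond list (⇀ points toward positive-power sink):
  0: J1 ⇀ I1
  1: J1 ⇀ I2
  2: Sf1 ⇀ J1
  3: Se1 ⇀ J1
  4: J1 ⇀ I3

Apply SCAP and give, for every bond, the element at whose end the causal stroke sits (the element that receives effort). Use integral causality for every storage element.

#2 stroke→Sf1  (source Sf1 imposes f)
#3 stroke→J1  (source Se1 imposes e)
#0 stroke→I1  (J1 effort already set via bond 3)
#1 stroke→I2  (J1: bond 3 brought effort, rest push out)
#4 stroke→I3  (J1 effort already set via bond 3)

#0 →I1
#1 →I2
#2 →Sf1
#3 →J1
#4 →I3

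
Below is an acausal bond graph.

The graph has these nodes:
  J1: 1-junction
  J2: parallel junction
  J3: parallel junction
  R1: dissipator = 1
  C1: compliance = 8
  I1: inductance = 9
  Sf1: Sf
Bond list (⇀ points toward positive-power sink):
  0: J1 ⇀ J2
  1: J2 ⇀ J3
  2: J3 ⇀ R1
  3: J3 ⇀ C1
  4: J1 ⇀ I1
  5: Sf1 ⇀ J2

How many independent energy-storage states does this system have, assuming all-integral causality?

#5 |Sf1  (source Sf1 imposes f)
#3 |J3  (C1 integral (e out))
#1 |J2  (J3 effort already set via bond 3)
#2 |R1  (0-jn J3 has e-setter on 3)
#0 |J1  (common-e at J2 fixed by 1)
#4 |I1  (only one flow-in slot at J1)

2  (C1, I1 all integral)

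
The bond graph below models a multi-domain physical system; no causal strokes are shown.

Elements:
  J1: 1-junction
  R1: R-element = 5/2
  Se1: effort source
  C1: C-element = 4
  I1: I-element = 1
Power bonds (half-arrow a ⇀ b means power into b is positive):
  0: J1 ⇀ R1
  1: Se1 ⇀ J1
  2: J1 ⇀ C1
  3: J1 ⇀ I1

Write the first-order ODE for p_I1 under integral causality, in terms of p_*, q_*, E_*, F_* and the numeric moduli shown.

#1 →J1  (Se1 (Se) sets effort on bond)
#2 →J1  (C1 outputs effort q/C1)
#3 →I1  (I1: I, integral causality)
#0 →J1  (common-f at J1 fixed by 3)

dp_I1/dt = E_Se1 - 5*p_I1/2 - q_C1/4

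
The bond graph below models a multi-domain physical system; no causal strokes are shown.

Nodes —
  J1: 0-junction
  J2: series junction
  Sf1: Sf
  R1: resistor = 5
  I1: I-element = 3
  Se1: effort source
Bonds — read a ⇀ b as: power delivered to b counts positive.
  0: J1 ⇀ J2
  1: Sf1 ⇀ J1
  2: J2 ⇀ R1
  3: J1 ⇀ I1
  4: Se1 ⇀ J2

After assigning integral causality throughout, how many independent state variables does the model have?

1  (I1 all integral)

b1 stroke at Sf1  (Sf1: flow source, stroke at near end)
b4 stroke at J2  (source Se1 imposes e)
b3 stroke at I1  (I1 integral (f out))
b0 stroke at J1  (closing 0-jn rule on J1)
b2 stroke at J2  (common-f at J2 fixed by 0)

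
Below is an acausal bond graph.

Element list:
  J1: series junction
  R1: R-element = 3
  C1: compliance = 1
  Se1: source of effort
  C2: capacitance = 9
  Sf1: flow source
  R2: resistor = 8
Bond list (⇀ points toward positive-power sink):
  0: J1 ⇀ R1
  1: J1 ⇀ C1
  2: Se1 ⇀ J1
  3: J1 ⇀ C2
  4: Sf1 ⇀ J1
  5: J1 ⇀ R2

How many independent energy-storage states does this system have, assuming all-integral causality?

bond 2 stroke at J1  (Se1 fixes effort; stroke away)
bond 4 stroke at Sf1  (source Sf1 imposes f)
bond 0 stroke at J1  (J1 flow already set via bond 4)
bond 1 stroke at J1  (common-f at J1 fixed by 4)
bond 3 stroke at J1  (common-f at J1 fixed by 4)
bond 5 stroke at J1  (J1 flow already set via bond 4)

2  (C1, C2 all integral)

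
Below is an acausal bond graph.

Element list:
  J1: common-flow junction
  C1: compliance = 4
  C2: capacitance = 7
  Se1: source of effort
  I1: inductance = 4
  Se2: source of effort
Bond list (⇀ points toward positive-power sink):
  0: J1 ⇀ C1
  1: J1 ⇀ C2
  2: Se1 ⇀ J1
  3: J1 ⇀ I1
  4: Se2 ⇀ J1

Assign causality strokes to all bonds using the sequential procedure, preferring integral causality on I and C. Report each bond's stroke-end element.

β2 →J1  (source Se1 imposes e)
β4 →J1  (Se2: effort source, stroke at far end)
β0 →J1  (C1 integral (e out))
β1 →J1  (prefer integral on C2)
β3 →I1  (closing 1-jn rule on J1)

β0 stroke→J1
β1 stroke→J1
β2 stroke→J1
β3 stroke→I1
β4 stroke→J1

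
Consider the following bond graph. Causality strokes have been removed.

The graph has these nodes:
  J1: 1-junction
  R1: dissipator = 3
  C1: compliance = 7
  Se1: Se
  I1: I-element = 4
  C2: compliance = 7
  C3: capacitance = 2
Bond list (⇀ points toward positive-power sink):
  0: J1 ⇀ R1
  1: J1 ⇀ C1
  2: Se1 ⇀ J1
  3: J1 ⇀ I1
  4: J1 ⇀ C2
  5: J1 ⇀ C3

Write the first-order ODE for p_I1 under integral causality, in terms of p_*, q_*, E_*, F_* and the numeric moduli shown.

dp_I1/dt = E_Se1 - 3*p_I1/4 - q_C1/7 - q_C2/7 - q_C3/2

bond 2 stroke→J1  (Se1 (Se) sets effort on bond)
bond 1 stroke→J1  (C1: C, integral causality)
bond 3 stroke→I1  (I1 integral (f out))
bond 0 stroke→J1  (J1: bond 3 brought flow, rest push out)
bond 4 stroke→J1  (1-jn J1 has f-setter on 3)
bond 5 stroke→J1  (1-jn J1 has f-setter on 3)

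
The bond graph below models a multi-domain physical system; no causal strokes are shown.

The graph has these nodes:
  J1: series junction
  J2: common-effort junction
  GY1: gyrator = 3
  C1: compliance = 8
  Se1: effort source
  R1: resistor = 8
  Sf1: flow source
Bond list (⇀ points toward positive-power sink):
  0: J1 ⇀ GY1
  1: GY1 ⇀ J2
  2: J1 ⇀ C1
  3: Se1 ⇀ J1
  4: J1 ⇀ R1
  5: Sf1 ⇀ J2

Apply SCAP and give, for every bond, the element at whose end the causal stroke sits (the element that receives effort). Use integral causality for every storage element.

b3 |J1  (Se1 fixes effort; stroke away)
b5 |Sf1  (Sf1 fixes flow; stroke at Sf1)
b1 |J2  (closing 0-jn rule on J2)
b0 |J1  (GY1: gyrator matches bond 1)
b2 |J1  (C1: C, integral causality)
b4 |R1  (J1: last free bond brings flow in)

bond 0 stroke→J1
bond 1 stroke→J2
bond 2 stroke→J1
bond 3 stroke→J1
bond 4 stroke→R1
bond 5 stroke→Sf1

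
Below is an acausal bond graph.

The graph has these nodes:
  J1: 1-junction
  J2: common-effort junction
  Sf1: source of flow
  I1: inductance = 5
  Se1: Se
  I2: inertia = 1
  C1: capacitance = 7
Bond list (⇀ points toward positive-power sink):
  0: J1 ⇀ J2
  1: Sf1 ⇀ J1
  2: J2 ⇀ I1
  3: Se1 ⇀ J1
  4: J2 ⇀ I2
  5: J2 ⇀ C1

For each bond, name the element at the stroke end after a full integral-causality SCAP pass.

bond 1 stroke→Sf1  (source Sf1 imposes f)
bond 3 stroke→J1  (source Se1 imposes e)
bond 0 stroke→J1  (J1: bond 1 brought flow, rest push out)
bond 2 stroke→I1  (prefer integral on I1)
bond 4 stroke→I2  (I2 outputs flow p/I2)
bond 5 stroke→J2  (closing 0-jn rule on J2)

b0 |J1
b1 |Sf1
b2 |I1
b3 |J1
b4 |I2
b5 |J2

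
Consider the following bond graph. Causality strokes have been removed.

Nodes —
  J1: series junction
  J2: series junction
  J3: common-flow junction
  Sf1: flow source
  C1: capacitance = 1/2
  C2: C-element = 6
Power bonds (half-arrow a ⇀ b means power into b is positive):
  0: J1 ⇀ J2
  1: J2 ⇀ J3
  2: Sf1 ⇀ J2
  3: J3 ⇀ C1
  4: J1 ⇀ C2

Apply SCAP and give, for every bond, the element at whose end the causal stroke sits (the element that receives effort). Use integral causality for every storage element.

β0 stroke→J2
β1 stroke→J2
β2 stroke→Sf1
β3 stroke→J3
β4 stroke→J1

bond 2 stroke at Sf1  (Sf1 fixes flow; stroke at Sf1)
bond 0 stroke at J2  (J2 flow already set via bond 2)
bond 1 stroke at J2  (J2: bond 2 brought flow, rest push out)
bond 3 stroke at J3  (1-jn J3 has f-setter on 1)
bond 4 stroke at J1  (J1 flow already set via bond 0)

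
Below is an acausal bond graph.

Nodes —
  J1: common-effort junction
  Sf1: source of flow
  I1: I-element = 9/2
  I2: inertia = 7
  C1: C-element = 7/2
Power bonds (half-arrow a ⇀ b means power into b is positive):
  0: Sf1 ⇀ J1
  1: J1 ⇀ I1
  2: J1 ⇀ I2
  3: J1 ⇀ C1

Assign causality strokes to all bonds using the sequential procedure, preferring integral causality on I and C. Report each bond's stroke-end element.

b0 →Sf1
b1 →I1
b2 →I2
b3 →J1

#0 stroke at Sf1  (Sf1 (Sf) sets flow on bond)
#1 stroke at I1  (I1 integral (f out))
#2 stroke at I2  (prefer integral on I2)
#3 stroke at J1  (J1: last free bond brings effort in)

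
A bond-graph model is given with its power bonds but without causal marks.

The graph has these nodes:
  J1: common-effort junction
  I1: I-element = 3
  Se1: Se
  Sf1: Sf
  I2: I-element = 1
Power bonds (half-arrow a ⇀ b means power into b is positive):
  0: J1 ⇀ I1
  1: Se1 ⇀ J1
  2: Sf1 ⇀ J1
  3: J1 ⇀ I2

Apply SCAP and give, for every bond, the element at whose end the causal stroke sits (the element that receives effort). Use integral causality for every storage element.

bond 0 stroke→I1
bond 1 stroke→J1
bond 2 stroke→Sf1
bond 3 stroke→I2

#1 stroke at J1  (source Se1 imposes e)
#2 stroke at Sf1  (Sf1: flow source, stroke at near end)
#0 stroke at I1  (J1: bond 1 brought effort, rest push out)
#3 stroke at I2  (0-jn J1 has e-setter on 1)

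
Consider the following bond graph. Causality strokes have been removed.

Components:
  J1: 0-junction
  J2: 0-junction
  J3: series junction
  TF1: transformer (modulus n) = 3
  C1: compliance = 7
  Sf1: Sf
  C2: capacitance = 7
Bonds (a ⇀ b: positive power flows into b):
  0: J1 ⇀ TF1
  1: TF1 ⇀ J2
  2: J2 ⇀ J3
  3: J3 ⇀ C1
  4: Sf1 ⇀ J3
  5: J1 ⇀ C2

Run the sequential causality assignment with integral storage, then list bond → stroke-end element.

β4 |Sf1  (Sf1: flow source, stroke at near end)
β2 |J3  (J3: bond 4 brought flow, rest push out)
β3 |J3  (J3 flow already set via bond 4)
β1 |J2  (J2: last free bond brings effort in)
β0 |TF1  (TF1: transformer flips bond 1)
β5 |J1  (J1 needs exactly one e-in)

#0 stroke at TF1
#1 stroke at J2
#2 stroke at J3
#3 stroke at J3
#4 stroke at Sf1
#5 stroke at J1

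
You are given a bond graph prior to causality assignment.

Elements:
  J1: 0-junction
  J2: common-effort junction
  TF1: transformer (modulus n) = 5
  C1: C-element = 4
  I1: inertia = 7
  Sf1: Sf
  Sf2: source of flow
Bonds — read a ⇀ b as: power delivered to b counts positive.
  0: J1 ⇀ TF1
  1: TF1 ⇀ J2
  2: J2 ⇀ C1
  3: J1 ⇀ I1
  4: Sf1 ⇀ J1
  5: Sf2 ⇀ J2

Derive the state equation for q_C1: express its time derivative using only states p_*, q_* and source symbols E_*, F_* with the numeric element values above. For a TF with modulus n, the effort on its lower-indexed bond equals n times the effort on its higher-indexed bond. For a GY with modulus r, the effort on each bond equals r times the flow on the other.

b4 →Sf1  (Sf1: flow source, stroke at near end)
b5 →Sf2  (Sf2 fixes flow; stroke at Sf2)
b2 →J2  (C1: C, integral causality)
b1 →TF1  (common-e at J2 fixed by 2)
b0 →J1  (through TF1, causality passes straight; one stroke at TF1)
b3 →I1  (J1: bond 0 brought effort, rest push out)

dq_C1/dt = 5*F_Sf1 + F_Sf2 - 5*p_I1/7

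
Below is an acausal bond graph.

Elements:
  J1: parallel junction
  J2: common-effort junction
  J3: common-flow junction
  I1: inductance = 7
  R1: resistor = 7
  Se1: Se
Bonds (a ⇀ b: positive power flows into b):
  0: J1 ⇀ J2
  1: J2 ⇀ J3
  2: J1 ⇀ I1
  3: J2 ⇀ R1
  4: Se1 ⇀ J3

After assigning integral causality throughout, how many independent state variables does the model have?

1  (I1 all integral)

#4 stroke→J3  (source Se1 imposes e)
#1 stroke→J2  (only one flow-in slot at J3)
#0 stroke→J1  (J2: bond 1 brought effort, rest push out)
#3 stroke→R1  (J2: bond 1 brought effort, rest push out)
#2 stroke→I1  (common-e at J1 fixed by 0)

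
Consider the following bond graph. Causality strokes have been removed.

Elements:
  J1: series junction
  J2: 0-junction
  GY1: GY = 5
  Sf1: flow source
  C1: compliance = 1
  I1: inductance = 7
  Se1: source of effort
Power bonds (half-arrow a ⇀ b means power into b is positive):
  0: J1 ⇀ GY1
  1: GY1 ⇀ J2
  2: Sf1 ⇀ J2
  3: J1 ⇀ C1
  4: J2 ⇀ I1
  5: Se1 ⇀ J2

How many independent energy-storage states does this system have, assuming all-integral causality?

2  (C1, I1 all integral)

bond 2 |Sf1  (source Sf1 imposes f)
bond 5 |J2  (Se1 (Se) sets effort on bond)
bond 1 |GY1  (J2 effort already set via bond 5)
bond 4 |I1  (0-jn J2 has e-setter on 5)
bond 0 |GY1  (GY1 both-in/both-out from 1)
bond 3 |J1  (J1 flow already set via bond 0)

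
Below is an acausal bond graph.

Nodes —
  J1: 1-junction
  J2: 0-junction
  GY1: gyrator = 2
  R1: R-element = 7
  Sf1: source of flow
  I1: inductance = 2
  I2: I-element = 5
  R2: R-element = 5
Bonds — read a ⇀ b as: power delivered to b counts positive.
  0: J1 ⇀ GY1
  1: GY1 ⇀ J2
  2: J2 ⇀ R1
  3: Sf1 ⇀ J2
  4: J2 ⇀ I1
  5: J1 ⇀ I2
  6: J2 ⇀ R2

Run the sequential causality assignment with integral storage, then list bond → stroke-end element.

bond 0 →J1
bond 1 →J2
bond 2 →R1
bond 3 →Sf1
bond 4 →I1
bond 5 →I2
bond 6 →R2

#3 stroke at Sf1  (Sf1: flow source, stroke at near end)
#4 stroke at I1  (prefer integral on I1)
#5 stroke at I2  (I2 outputs flow p/I2)
#0 stroke at J1  (common-f at J1 fixed by 5)
#1 stroke at J2  (through GY1, causality inverts; strokes same side of GY1)
#2 stroke at R1  (J2: bond 1 brought effort, rest push out)
#6 stroke at R2  (common-e at J2 fixed by 1)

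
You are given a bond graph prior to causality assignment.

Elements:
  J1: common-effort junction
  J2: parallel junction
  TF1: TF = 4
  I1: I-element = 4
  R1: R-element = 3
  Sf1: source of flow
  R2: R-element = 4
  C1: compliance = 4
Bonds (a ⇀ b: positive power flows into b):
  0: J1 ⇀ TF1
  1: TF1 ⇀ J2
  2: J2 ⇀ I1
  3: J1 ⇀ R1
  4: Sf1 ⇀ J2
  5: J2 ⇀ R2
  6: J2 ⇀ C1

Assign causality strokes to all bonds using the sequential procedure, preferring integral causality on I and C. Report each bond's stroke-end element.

#0 →J1
#1 →TF1
#2 →I1
#3 →R1
#4 →Sf1
#5 →R2
#6 →J2

bond 4 |Sf1  (Sf1: flow source, stroke at near end)
bond 2 |I1  (I1 outputs flow p/I1)
bond 6 |J2  (C1 outputs effort q/C1)
bond 1 |TF1  (J2: bond 6 brought effort, rest push out)
bond 5 |R2  (J2: bond 6 brought effort, rest push out)
bond 0 |J1  (through TF1, causality passes straight; one stroke at TF1)
bond 3 |R1  (common-e at J1 fixed by 0)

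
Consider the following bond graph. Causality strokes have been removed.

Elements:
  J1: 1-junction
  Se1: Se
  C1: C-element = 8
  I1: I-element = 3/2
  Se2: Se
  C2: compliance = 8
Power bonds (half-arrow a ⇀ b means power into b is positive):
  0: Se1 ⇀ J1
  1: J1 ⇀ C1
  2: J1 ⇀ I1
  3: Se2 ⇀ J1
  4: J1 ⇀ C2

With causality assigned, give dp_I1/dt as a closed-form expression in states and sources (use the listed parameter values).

dp_I1/dt = E_Se1 + E_Se2 - q_C1/8 - q_C2/8

#0 →J1  (Se1 fixes effort; stroke away)
#3 →J1  (Se2: effort source, stroke at far end)
#1 →J1  (C1: C, integral causality)
#2 →I1  (I1 outputs flow p/I1)
#4 →J1  (J1 flow already set via bond 2)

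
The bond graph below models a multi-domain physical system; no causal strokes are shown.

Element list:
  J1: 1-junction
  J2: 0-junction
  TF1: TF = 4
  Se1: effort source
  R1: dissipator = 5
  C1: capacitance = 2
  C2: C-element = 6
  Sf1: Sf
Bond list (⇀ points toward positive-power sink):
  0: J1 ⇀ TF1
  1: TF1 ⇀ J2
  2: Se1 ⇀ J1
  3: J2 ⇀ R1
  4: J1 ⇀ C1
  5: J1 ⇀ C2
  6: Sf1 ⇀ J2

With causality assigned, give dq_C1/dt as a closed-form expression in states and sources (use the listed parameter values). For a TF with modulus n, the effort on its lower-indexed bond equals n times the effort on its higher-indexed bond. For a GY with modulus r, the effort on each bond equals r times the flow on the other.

#2 |J1  (source Se1 imposes e)
#6 |Sf1  (source Sf1 imposes f)
#4 |J1  (C1 integral (e out))
#5 |J1  (C2: C, integral causality)
#0 |TF1  (only one flow-in slot at J1)
#1 |J2  (TF1: transformer flips bond 0)
#3 |R1  (J2 effort already set via bond 1)

dq_C1/dt = E_Se1/80 - F_Sf1/4 - q_C1/160 - q_C2/480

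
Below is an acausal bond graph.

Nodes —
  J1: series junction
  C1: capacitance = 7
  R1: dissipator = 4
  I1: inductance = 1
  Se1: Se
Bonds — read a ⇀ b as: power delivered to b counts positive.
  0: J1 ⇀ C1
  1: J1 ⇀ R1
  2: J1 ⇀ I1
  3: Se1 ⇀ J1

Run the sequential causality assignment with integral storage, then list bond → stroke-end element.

β0 |J1
β1 |J1
β2 |I1
β3 |J1

bond 3 →J1  (Se1 (Se) sets effort on bond)
bond 0 →J1  (C1 outputs effort q/C1)
bond 2 →I1  (I1 outputs flow p/I1)
bond 1 →J1  (1-jn J1 has f-setter on 2)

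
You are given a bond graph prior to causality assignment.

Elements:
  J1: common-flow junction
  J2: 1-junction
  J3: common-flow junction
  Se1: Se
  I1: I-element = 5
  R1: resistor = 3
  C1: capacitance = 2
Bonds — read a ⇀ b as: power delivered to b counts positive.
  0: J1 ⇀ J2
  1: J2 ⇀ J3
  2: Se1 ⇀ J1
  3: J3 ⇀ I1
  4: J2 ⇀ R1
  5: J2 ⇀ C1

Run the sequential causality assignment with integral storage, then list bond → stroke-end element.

b2 stroke→J1  (Se1 fixes effort; stroke away)
b0 stroke→J2  (closing 1-jn rule on J1)
b3 stroke→I1  (prefer integral on I1)
b1 stroke→J3  (J3: bond 3 brought flow, rest push out)
b4 stroke→J2  (1-jn J2 has f-setter on 1)
b5 stroke→J2  (J2: bond 1 brought flow, rest push out)

b0 →J2
b1 →J3
b2 →J1
b3 →I1
b4 →J2
b5 →J2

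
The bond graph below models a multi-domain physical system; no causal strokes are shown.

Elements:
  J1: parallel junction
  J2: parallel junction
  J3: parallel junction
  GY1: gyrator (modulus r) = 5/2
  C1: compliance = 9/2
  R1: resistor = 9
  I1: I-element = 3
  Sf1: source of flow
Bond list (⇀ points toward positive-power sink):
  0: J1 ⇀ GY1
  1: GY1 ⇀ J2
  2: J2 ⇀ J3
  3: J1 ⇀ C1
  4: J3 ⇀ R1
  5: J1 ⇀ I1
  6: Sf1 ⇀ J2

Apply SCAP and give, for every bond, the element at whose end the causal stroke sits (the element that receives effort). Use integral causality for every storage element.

#6 stroke at Sf1  (Sf1: flow source, stroke at near end)
#3 stroke at J1  (prefer integral on C1)
#0 stroke at GY1  (common-e at J1 fixed by 3)
#5 stroke at I1  (J1 effort already set via bond 3)
#1 stroke at GY1  (GY1: gyrator matches bond 0)
#2 stroke at J2  (J2: last free bond brings effort in)
#4 stroke at J3  (only one effort-in slot at J3)

β0 stroke at GY1
β1 stroke at GY1
β2 stroke at J2
β3 stroke at J1
β4 stroke at J3
β5 stroke at I1
β6 stroke at Sf1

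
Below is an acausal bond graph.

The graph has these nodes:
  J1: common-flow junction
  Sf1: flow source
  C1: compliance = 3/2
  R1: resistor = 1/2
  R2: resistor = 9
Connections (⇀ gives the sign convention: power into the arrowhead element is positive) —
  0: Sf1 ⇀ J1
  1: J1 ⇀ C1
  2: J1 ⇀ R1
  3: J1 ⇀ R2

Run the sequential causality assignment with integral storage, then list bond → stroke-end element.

#0 stroke at Sf1
#1 stroke at J1
#2 stroke at J1
#3 stroke at J1

bond 0 stroke at Sf1  (Sf1: flow source, stroke at near end)
bond 1 stroke at J1  (J1 flow already set via bond 0)
bond 2 stroke at J1  (J1 flow already set via bond 0)
bond 3 stroke at J1  (J1 flow already set via bond 0)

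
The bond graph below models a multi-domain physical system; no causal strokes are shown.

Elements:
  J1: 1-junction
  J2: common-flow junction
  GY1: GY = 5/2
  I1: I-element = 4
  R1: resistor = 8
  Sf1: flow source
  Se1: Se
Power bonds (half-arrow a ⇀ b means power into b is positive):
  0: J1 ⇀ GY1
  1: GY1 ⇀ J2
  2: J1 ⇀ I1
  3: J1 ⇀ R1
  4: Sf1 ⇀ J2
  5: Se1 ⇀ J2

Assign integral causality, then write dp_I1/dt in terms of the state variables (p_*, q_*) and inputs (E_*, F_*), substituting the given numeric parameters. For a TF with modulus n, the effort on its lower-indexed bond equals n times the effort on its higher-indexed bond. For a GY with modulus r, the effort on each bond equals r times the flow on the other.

dp_I1/dt = -5*F_Sf1/2 - 2*p_I1

#4 |Sf1  (Sf1: flow source, stroke at near end)
#5 |J2  (Se1 (Se) sets effort on bond)
#1 |J2  (J2 flow already set via bond 4)
#0 |J1  (GY1: gyrator matches bond 1)
#2 |I1  (I1 outputs flow p/I1)
#3 |J1  (J1 flow already set via bond 2)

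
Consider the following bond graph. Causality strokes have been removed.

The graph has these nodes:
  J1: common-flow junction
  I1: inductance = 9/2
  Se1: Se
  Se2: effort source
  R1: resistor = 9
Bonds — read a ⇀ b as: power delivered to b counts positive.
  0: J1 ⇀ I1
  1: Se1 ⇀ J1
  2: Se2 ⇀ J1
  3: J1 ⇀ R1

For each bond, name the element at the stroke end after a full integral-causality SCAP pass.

β0 →I1
β1 →J1
β2 →J1
β3 →J1

#1 stroke→J1  (source Se1 imposes e)
#2 stroke→J1  (Se2: effort source, stroke at far end)
#0 stroke→I1  (I1: I, integral causality)
#3 stroke→J1  (1-jn J1 has f-setter on 0)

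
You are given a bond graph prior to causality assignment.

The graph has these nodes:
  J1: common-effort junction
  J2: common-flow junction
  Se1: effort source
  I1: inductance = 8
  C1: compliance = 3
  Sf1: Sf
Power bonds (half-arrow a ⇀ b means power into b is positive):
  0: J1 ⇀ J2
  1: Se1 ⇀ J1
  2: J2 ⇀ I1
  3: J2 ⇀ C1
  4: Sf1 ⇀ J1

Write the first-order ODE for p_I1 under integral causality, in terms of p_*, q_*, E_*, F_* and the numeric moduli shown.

β1 stroke at J1  (Se1 (Se) sets effort on bond)
β4 stroke at Sf1  (Sf1 fixes flow; stroke at Sf1)
β0 stroke at J2  (J1 effort already set via bond 1)
β2 stroke at I1  (I1 integral (f out))
β3 stroke at J2  (J2: bond 2 brought flow, rest push out)

dp_I1/dt = E_Se1 - q_C1/3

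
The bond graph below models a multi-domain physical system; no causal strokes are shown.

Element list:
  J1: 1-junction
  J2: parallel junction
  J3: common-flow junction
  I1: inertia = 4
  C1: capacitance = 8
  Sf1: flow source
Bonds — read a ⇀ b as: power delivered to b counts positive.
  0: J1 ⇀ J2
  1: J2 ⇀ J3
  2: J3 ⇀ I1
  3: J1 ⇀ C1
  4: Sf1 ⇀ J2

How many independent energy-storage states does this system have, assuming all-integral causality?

bond 4 →Sf1  (source Sf1 imposes f)
bond 2 →I1  (I1 outputs flow p/I1)
bond 1 →J3  (J3 flow already set via bond 2)
bond 0 →J2  (closing 0-jn rule on J2)
bond 3 →J1  (common-f at J1 fixed by 0)

2  (C1, I1 all integral)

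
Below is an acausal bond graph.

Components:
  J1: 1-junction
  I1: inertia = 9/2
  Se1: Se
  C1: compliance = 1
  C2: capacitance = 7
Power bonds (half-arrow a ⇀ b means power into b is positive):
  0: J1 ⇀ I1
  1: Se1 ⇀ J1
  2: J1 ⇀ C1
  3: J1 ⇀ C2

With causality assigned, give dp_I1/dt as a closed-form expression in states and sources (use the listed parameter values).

dp_I1/dt = E_Se1 - q_C1 - q_C2/7

#1 stroke→J1  (Se1: effort source, stroke at far end)
#0 stroke→I1  (I1 integral (f out))
#2 stroke→J1  (J1 flow already set via bond 0)
#3 stroke→J1  (common-f at J1 fixed by 0)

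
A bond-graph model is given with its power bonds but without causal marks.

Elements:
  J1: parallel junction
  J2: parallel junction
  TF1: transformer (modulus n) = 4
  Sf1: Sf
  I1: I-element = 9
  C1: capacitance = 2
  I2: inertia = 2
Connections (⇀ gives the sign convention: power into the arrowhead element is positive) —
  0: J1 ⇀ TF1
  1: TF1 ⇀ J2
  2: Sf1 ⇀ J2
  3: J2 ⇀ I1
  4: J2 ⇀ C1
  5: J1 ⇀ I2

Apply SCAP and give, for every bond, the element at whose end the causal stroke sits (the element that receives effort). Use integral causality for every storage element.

b2 →Sf1  (Sf1 fixes flow; stroke at Sf1)
b3 →I1  (I1 outputs flow p/I1)
b4 →J2  (C1 integral (e out))
b1 →TF1  (J2 effort already set via bond 4)
b0 →J1  (TF1: transformer flips bond 1)
b5 →I2  (J1: bond 0 brought effort, rest push out)

bond 0 stroke→J1
bond 1 stroke→TF1
bond 2 stroke→Sf1
bond 3 stroke→I1
bond 4 stroke→J2
bond 5 stroke→I2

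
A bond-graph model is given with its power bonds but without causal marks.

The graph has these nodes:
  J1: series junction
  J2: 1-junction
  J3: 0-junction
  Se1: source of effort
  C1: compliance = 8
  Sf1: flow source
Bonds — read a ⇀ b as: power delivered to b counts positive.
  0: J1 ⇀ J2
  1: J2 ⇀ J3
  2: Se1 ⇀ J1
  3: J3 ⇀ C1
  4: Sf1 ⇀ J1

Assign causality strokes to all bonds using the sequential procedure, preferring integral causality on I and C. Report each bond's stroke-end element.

bond 0 stroke→J1
bond 1 stroke→J2
bond 2 stroke→J1
bond 3 stroke→J3
bond 4 stroke→Sf1

β2 stroke at J1  (Se1 (Se) sets effort on bond)
β4 stroke at Sf1  (source Sf1 imposes f)
β0 stroke at J1  (J1 flow already set via bond 4)
β1 stroke at J2  (J2 flow already set via bond 0)
β3 stroke at J3  (closing 0-jn rule on J3)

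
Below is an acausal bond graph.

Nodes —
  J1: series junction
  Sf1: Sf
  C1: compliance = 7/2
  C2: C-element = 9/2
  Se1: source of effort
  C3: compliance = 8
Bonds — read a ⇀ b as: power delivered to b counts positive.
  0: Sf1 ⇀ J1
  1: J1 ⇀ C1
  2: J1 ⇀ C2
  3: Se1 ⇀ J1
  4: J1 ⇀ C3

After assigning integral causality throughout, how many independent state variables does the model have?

3  (C1, C2, C3 all integral)

#0 stroke at Sf1  (Sf1: flow source, stroke at near end)
#3 stroke at J1  (Se1 fixes effort; stroke away)
#1 stroke at J1  (J1: bond 0 brought flow, rest push out)
#2 stroke at J1  (J1: bond 0 brought flow, rest push out)
#4 stroke at J1  (J1: bond 0 brought flow, rest push out)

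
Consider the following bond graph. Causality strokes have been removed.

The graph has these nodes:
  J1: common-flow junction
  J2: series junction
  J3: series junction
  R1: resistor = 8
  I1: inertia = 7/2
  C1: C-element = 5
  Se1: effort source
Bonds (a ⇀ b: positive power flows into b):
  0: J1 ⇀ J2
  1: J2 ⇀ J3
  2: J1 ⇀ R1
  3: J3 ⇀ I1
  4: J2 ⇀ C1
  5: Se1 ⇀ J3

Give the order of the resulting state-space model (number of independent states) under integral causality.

bond 5 stroke→J3  (Se1: effort source, stroke at far end)
bond 3 stroke→I1  (I1: I, integral causality)
bond 1 stroke→J3  (1-jn J3 has f-setter on 3)
bond 0 stroke→J2  (J2 flow already set via bond 1)
bond 4 stroke→J2  (common-f at J2 fixed by 1)
bond 2 stroke→J1  (common-f at J1 fixed by 0)

2  (C1, I1 all integral)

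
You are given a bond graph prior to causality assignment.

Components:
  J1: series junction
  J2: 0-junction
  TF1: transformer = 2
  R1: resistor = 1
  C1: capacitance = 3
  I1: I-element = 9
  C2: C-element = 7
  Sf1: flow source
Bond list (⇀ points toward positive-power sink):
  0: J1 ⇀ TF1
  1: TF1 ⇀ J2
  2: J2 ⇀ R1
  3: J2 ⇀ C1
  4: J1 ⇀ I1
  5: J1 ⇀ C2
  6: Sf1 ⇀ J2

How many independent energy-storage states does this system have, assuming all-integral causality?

3  (C1, C2, I1 all integral)

bond 6 |Sf1  (Sf1 fixes flow; stroke at Sf1)
bond 3 |J2  (prefer integral on C1)
bond 1 |TF1  (J2 effort already set via bond 3)
bond 2 |R1  (J2 effort already set via bond 3)
bond 0 |J1  (TF TF1: opposite of bond 1)
bond 4 |I1  (I1 integral (f out))
bond 5 |J1  (1-jn J1 has f-setter on 4)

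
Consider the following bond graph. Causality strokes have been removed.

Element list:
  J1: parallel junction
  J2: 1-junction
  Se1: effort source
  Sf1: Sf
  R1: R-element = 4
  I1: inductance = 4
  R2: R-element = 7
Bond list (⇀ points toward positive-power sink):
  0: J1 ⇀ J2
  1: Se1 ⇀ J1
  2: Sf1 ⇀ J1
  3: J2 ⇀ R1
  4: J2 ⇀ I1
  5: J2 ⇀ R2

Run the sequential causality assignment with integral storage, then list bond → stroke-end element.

b1 →J1  (Se1 fixes effort; stroke away)
b2 →Sf1  (Sf1 fixes flow; stroke at Sf1)
b0 →J2  (common-e at J1 fixed by 1)
b4 →I1  (I1 outputs flow p/I1)
b3 →J2  (J2 flow already set via bond 4)
b5 →J2  (J2: bond 4 brought flow, rest push out)

β0 |J2
β1 |J1
β2 |Sf1
β3 |J2
β4 |I1
β5 |J2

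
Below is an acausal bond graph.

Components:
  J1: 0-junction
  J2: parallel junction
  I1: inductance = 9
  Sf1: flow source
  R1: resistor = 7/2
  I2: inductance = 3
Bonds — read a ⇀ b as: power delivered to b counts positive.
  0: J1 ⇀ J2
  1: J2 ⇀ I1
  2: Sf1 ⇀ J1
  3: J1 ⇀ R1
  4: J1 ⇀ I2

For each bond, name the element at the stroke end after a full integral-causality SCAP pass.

#0 stroke at J2
#1 stroke at I1
#2 stroke at Sf1
#3 stroke at J1
#4 stroke at I2

β2 →Sf1  (source Sf1 imposes f)
β1 →I1  (prefer integral on I1)
β0 →J2  (closing 0-jn rule on J2)
β4 →I2  (prefer integral on I2)
β3 →J1  (J1: last free bond brings effort in)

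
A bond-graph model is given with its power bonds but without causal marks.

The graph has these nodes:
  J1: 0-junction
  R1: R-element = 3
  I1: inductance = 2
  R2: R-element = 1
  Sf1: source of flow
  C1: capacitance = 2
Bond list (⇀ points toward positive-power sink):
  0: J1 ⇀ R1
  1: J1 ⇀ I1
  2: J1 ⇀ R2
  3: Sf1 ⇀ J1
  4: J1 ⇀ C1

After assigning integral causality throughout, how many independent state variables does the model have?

2  (C1, I1 all integral)

bond 3 →Sf1  (Sf1 (Sf) sets flow on bond)
bond 1 →I1  (prefer integral on I1)
bond 4 →J1  (C1 outputs effort q/C1)
bond 0 →R1  (common-e at J1 fixed by 4)
bond 2 →R2  (J1: bond 4 brought effort, rest push out)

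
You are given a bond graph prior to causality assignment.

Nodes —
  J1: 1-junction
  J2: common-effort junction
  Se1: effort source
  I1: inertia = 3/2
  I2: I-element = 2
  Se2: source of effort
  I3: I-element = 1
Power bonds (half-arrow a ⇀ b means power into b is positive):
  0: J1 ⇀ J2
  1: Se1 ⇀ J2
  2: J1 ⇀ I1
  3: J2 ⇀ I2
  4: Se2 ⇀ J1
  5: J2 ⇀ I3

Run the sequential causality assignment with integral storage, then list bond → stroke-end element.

β1 |J2  (Se1 (Se) sets effort on bond)
β4 |J1  (Se2 (Se) sets effort on bond)
β0 |J1  (0-jn J2 has e-setter on 1)
β3 |I2  (common-e at J2 fixed by 1)
β5 |I3  (J2: bond 1 brought effort, rest push out)
β2 |I1  (closing 1-jn rule on J1)

β0 stroke→J1
β1 stroke→J2
β2 stroke→I1
β3 stroke→I2
β4 stroke→J1
β5 stroke→I3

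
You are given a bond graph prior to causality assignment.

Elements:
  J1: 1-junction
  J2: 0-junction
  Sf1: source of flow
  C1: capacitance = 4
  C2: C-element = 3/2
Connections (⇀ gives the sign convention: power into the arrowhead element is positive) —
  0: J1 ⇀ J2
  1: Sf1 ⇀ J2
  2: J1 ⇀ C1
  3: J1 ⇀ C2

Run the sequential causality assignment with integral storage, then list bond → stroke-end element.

b1 stroke→Sf1  (Sf1: flow source, stroke at near end)
b0 stroke→J2  (J2 needs exactly one e-in)
b2 stroke→J1  (J1 flow already set via bond 0)
b3 stroke→J1  (J1 flow already set via bond 0)

b0 stroke at J2
b1 stroke at Sf1
b2 stroke at J1
b3 stroke at J1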